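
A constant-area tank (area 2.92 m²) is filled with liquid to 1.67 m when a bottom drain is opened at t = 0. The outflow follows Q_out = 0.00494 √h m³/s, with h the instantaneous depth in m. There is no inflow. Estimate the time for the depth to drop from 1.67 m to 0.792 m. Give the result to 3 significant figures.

A dh/dt = −Q_out = −0.00494 √h.
∫ h^(−1/2) dh = −(0.00494/A) ∫ dt, giving 2√h = 2√h₀ − (0.00494/A) t.
t = 2A(√h₀ − √h)/0.00494 = 2·2.92·(√1.67 − √0.792)/0.00494
  = 5.8400 × (1.2923 − 0.88994) / 0.00494 = 475.64 s.

476 s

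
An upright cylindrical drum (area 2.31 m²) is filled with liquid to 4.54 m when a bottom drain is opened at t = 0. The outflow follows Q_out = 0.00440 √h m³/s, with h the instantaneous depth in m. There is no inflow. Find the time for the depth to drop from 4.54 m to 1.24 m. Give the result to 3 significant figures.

1070 s

With no inflow, A dh/dt = −0.00440 √h.
∫ h^(−1/2) dh = −(0.00440/A) ∫ dt, giving 2√h = 2√h₀ − (0.00440/A) t.
t = 2A(√h₀ − √h)/0.00440 = 2·2.31·(√4.54 − √1.24)/0.00440
  = 4.6200 × (2.1307 − 1.1136) / 0.00440 = 1068.0 s.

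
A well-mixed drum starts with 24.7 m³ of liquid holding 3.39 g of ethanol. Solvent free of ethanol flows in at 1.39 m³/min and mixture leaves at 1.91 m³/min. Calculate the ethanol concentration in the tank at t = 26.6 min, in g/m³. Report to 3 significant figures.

Total volume: dV/dt = Q_in − Q_out = -0.52000 m³/min, so V(t) = 24.7 − 0.52000 t and V(26.6) = 10.868 m³.
Solute balance: dm/dt = 0 − Q_out C = −Q_out m/V(t).
dm/m = −Q_out dt/(V₀ − 0.52000 t); integrating gives ln(m/m₀) = −(Q_out/(Q_in−Q_out)) ln(V/V₀).
m = m₀ (V₀/V)^(Q_out/(Q_in−Q_out)) = 3.39 × (24.7/10.868)^(-3.6731) = 0.16618 g.
C = m/V = 0.16618/10.868 = 0.015291 g/m³.

0.0153 g/m³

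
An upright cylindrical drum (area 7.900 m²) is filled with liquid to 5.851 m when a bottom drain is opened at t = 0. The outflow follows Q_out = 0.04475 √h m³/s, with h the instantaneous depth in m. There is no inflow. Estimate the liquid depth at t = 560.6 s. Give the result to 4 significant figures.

With no inflow, A dh/dt = −0.04475 √h.
∫ h^(−1/2) dh = −(0.04475/A) ∫ dt, giving 2√h = 2√h₀ − (0.04475/A) t.
√h = √5.851 − 0.04475·560.6/(2·7.900) = 2.41888 − 1.58778 = 0.831109.
h = 0.831109² = 0.690742 m.

0.6907 m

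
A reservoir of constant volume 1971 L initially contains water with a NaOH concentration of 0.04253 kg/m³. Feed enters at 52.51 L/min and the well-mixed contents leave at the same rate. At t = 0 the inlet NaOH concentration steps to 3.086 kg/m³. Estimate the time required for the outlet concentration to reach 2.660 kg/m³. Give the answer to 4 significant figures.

Mass balance on the solute (V constant): V dC/dt = Q(C_in − C), so τ = V/Q = 37.5357 min.
C(t) = C_in + (C₀ − C_in) e^(−t/τ). Set C = 2.660 and solve for t:
e^(−t/τ) = (C − C_in)/(C₀ − C_in) = (2.660 − 3.086)/(0.04253 − 3.086) = 0.139972
t = −τ ln(…) = 37.5357 × 1.96631 = 73.8070 min.

73.81 min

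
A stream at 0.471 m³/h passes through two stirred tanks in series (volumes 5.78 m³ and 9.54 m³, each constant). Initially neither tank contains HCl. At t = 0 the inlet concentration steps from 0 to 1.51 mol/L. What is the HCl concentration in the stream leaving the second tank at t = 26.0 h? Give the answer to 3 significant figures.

0.728 mol/L

Each tank obeys Vᵢ dCᵢ/dt = Q(Cᵢ₋₁ − Cᵢ), so τᵢ = Vᵢ/Q.
τ₁ = 5.78/0.471 = 12.272 h; τ₂ = 9.54/0.471 = 20.255 h.
Solving the cascade with C₁(0)=C₂(0)=0 gives C₂(t) = C_in[1 − (τ₁ e^(−t/τ₁) − τ₂ e^(−t/τ₂))/(τ₁ − τ₂)].
At t = 26.0: e^(−t/τ₁) = 0.12019, e^(−t/τ₂) = 0.27702.
C₂ = 1.51·[1 − (12.272·0.12019 − 20.255·0.27702)/(-7.9830)] = 1.51·0.48188 = 0.72764 mol/L.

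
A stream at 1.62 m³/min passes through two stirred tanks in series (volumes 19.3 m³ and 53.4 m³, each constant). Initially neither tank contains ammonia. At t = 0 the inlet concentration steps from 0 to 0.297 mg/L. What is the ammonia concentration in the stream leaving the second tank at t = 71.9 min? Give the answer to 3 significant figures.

0.245 mg/L

Each tank obeys Vᵢ dCᵢ/dt = Q(Cᵢ₋₁ − Cᵢ), so τᵢ = Vᵢ/Q.
τ₁ = 19.3/1.62 = 11.914 min; τ₂ = 53.4/1.62 = 32.963 min.
Solving the cascade with C₁(0)=C₂(0)=0 gives C₂(t) = C_in[1 − (τ₁ e^(−t/τ₁) − τ₂ e^(−t/τ₂))/(τ₁ − τ₂)].
At t = 71.9: e^(−t/τ₁) = 0.0023932, e^(−t/τ₂) = 0.11290.
C₂ = 0.297·[1 − (11.914·0.0023932 − 32.963·0.11290)/(-21.049)] = 0.297·0.82455 = 0.24489 mg/L.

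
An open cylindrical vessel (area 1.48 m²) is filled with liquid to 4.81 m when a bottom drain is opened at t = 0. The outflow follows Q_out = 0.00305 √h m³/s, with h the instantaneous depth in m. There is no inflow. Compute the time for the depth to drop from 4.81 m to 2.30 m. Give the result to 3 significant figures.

With no inflow, A dh/dt = −0.00305 √h.
Separate and integrate: 2(√h − √h₀) = −(0.00305/A) t.
t = 2A(√h₀ − √h)/0.00305 = 2·1.48·(√4.81 − √2.30)/0.00305
  = 2.9600 × (2.1932 − 1.5166) / 0.00305 = 656.63 s.

657 s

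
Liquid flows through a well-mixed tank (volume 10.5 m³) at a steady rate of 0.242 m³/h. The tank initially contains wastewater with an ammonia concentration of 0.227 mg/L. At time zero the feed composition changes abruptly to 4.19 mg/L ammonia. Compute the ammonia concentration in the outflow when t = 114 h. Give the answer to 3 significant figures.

3.90 mg/L

Accumulation = in − out for the solute gives V dC/dt = Q(C_in − C).
Rewrite as dC/dt + C/τ = C_in/τ, τ = V/Q = 43.388 h.
Solution: C(t) = C_in + (C₀ − C_in) e^(−t/τ).
C(114) = 4.19 + (0.227 − 4.19)·e^(−114/43.388) = 4.19 + (-3.9630)·0.072264 = 3.9036 mg/L.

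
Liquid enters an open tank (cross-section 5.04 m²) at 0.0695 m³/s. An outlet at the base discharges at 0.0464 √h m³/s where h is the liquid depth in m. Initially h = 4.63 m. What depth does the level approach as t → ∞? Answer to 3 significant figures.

2.24 m

Level balance: A dh/dt = 0.0695 − 0.0464 √h. Setting dh/dt = 0:
Q_in = 0.0464 √h_ss ⇒ √h_ss = 0.0695/0.0464 = 1.4978.
h_ss = 1.4978² = 2.2435 m. (Since h₀ = 4.63 m > h_ss, the level will fall toward this value.)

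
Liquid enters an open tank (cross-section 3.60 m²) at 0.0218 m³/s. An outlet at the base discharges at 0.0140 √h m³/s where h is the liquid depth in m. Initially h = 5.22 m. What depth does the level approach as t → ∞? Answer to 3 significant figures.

2.42 m

Volume balance on the tank: A dh/dt = Q_in − 0.0140 √h. At steady state dh/dt = 0:
Q_in = 0.0140 √h_ss ⇒ √h_ss = 0.0218/0.0140 = 1.5571.
h_ss = 1.5571² = 2.4247 m. (Since h₀ = 5.22 m > h_ss, the level will fall toward this value.)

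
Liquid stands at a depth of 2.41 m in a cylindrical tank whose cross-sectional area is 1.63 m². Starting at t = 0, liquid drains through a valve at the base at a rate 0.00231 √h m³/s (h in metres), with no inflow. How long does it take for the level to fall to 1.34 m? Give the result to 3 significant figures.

557 s

Volume balance on the tank: A dh/dt = −0.00231 √h.
∫ h^(−1/2) dh = −(0.00231/A) ∫ dt, giving 2√h = 2√h₀ − (0.00231/A) t.
t = 2A(√h₀ − √h)/0.00231 = 2·1.63·(√2.41 − √1.34)/0.00231
  = 3.2600 × (1.5524 − 1.1576) / 0.00231 = 557.21 s.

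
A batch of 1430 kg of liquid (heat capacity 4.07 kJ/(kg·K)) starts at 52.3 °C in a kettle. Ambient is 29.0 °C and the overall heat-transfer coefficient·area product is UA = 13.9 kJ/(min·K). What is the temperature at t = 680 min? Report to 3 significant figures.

First-law balance (no shaft work): M c_p dT/dt = −UA(T − T_amb).
dT/dt = (T_ss − T)/τ with T_ss = T_amb = 29.000 °C, τ = M c_p/UA = 1430·4.07/13.9 = 418.71 min.
This is linear first-order; T(t) = T_ss + (T₀ − T_ss) e^(−t/τ).
T(680) = 29.000 + (23.300)·0.19710 = 33.593 °C.

33.6 °C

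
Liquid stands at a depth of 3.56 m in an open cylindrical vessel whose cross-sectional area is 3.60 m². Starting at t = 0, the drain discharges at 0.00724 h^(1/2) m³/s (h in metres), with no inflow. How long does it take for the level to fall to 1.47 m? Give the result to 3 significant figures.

Unsteady balance on liquid volume: A dh/dt = −0.00724 √h.
Separate and integrate: 2(√h − √h₀) = −(0.00724/A) t.
t = 2A(√h₀ − √h)/0.00724 = 2·3.60·(√3.56 − √1.47)/0.00724
  = 7.2000 × (1.8868 − 1.2124) / 0.00724 = 670.63 s.

671 s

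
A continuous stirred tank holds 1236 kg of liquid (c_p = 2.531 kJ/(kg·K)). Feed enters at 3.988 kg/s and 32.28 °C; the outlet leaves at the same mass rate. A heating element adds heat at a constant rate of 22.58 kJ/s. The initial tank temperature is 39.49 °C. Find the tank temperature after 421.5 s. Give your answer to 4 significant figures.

M c_p dT/dt = ṁ c_p (T_in − T) + Q̇.
τ = M/ṁ = 309.930 s; T_ss = T_in + Q̇/(ṁ c_p) = 32.28 + 22.58/(3.988·2.531) = 34.5171 °C.
Solution: T(t) = T_ss + (T₀ − T_ss) e^(−t/τ).
T(421.5) = 34.5171 + (4.97295)·e^(−421.5/309.930) = 34.5171 + (4.97295)·0.256665 = 35.7934 °C.

35.79 °C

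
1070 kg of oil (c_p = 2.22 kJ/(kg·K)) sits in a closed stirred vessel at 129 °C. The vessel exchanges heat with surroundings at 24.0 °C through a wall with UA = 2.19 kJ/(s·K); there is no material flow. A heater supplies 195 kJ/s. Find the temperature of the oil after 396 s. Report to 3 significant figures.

Heat balance on the well-mixed liquid: M c_p dT/dt = −UA(T − T_amb) + Q̇.
dT/dt = (T_ss − T)/τ with T_ss = T_amb + Q̇/UA = 24.0 + 195/2.19 = 113.04 °C, τ = M c_p/UA = 1070·2.22/2.19 = 1084.7 s.
This is linear first-order; T(t) = T_ss + (T₀ − T_ss) e^(−t/τ).
T(396) = 113.04 + (15.959)·0.69413 = 124.12 °C.

124 °C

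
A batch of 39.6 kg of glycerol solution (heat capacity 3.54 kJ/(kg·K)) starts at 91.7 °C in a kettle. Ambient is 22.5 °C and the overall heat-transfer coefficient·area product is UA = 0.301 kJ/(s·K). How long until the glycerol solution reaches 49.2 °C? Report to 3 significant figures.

Lumped-capacitance energy balance: M c_p dT/dt = UA(T_amb − T).
τ = M c_p/UA = 465.73 s; T_ss = T_amb = 22.500 °C.
T(t) = T_ss + (T₀ − T_ss)e^(−t/τ); set T = 49.2:
t = −τ ln[(T − T_ss)/(T₀ − T_ss)] = −465.73 · ln(0.38584) = 443.53 s.

444 s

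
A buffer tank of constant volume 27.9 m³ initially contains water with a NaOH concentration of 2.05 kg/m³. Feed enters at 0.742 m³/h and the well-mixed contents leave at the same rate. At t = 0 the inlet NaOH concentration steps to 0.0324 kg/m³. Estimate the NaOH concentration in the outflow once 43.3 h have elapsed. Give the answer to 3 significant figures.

0.670 kg/m³

Transient balance on the dissolved component: V dC/dt = Q(C_in − C).
Rewrite as dC/dt + C/τ = C_in/τ, τ = V/Q = 37.601 h.
This is linear first-order; C(t) = C_in + (C₀ − C_in) e^(−t/τ).
C(43.3) = 0.0324 + (2.05 − 0.0324)·e^(−43.3/37.601) = 0.0324 + (2.0176)·0.31614 = 0.67025 kg/m³.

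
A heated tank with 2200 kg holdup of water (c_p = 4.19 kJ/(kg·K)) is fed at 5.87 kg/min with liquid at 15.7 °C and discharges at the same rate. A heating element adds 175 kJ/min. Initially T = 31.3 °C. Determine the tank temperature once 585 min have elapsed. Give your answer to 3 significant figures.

Energy balance: M c_p dT/dt = ṁ c_p (T_in − T) + 175.
τ = M/ṁ = 374.79 min; T_ss = T_in + Q̇/(ṁ c_p) = 15.7 + 175/(5.87·4.19) = 22.815 °C.
Solution: T(t) = T_ss + (T₀ − T_ss) e^(−t/τ).
T(585) = 22.815 + (8.4848)·e^(−585/374.79) = 22.815 + (8.4848)·0.20995 = 24.597 °C.

24.6 °C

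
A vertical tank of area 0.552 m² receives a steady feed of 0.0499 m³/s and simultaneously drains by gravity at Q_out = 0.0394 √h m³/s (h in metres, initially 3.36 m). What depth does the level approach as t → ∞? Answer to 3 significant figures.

Unsteady balance on liquid volume: A dh/dt = Q_in − 0.0394 √h. At steady state dh/dt = 0:
Q_in = 0.0394 √h_ss ⇒ √h_ss = 0.0499/0.0394 = 1.2665.
h_ss = 1.2665² = 1.6040 m. (Since h₀ = 3.36 m > h_ss, the level will fall toward this value.)

1.60 m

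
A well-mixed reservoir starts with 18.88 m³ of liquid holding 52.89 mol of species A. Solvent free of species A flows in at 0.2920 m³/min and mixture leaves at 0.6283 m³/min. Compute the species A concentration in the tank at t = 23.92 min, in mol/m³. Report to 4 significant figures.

1.730 mol/m³

Total volume: dV/dt = Q_in − Q_out = -0.336300 m³/min, so V(t) = 18.88 − 0.336300 t and V(23.92) = 10.8357 m³.
Species balance (pure solvent in): dm/dt = −Q_out · m/V(t).
dm/m = −Q_out dt/(V₀ − 0.336300 t); integrating gives ln(m/m₀) = −(Q_out/(Q_in−Q_out)) ln(V/V₀).
m = m₀ (V₀/V)^(Q_out/(Q_in−Q_out)) = 52.89 × (18.88/10.8357)^(-1.86827) = 18.7434 mol.
C = m/V = 18.7434/10.8357 = 1.72979 mol/m³.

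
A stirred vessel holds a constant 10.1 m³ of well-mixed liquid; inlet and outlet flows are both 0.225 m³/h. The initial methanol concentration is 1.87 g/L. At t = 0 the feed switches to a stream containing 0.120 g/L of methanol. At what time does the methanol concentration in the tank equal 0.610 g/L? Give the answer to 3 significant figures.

57.1 h

Species balance: V dC/dt = Q(C_in − C) ⇒ τ = V/Q = 44.889 h.
C(t) = C_in + (C₀ − C_in) e^(−t/τ). Set C = 0.610 and solve for t:
e^(−t/τ) = (C − C_in)/(C₀ − C_in) = (0.610 − 0.120)/(1.87 − 0.120) = 0.28000
t = −τ ln(…) = 44.889 × 1.2730 = 57.142 h.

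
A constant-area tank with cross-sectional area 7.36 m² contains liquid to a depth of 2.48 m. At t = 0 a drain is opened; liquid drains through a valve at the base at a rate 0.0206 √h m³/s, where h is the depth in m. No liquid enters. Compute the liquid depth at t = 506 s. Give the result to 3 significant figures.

With no inflow, A dh/dt = −0.0206 √h.
Separate and integrate: 2(√h − √h₀) = −(0.0206/A) t.
√h = √2.48 − 0.0206·506/(2·7.36) = 1.5748 − 0.70813 = 0.86668.
h = 0.86668² = 0.75113 m.

0.751 m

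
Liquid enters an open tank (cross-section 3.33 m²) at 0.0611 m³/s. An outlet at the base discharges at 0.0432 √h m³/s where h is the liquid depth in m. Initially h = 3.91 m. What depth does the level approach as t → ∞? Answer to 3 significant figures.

A dh/dt = Q_in − 0.0432 √h. Steady state requires inflow = outflow:
Q_in = 0.0432 √h_ss ⇒ √h_ss = 0.0611/0.0432 = 1.4144.
h_ss = 1.4144² = 2.0004 m. (Since h₀ = 3.91 m > h_ss, the level will fall toward this value.)

2.00 m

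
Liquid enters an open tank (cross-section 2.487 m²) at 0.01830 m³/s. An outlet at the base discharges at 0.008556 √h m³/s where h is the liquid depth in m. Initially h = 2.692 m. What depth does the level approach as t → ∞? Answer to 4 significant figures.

4.575 m

Level balance: A dh/dt = 0.01830 − 0.008556 √h. Setting dh/dt = 0:
Q_in = 0.008556 √h_ss ⇒ √h_ss = 0.01830/0.008556 = 2.13885.
h_ss = 2.13885² = 4.57468 m. (Since h₀ = 2.692 m < h_ss, the level will rise toward this value.)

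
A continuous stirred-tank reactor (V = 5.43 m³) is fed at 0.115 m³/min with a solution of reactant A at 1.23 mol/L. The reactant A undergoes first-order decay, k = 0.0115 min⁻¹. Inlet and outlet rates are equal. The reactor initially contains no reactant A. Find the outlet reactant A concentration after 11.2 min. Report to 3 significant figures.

0.244 mol/L

Species balance: V dC/dt = Q C_in − Q C − k V C.
This is linear with rate a = Q/V + k = 0.032679 min⁻¹.
C_ss = Q C_in/(Q + kV) = 0.79715 mol/L; C(t) = C_ss + (C₀ − C_ss) e^(−a t).
C(11.2) = 0.79715 + (-0.79715)·e^(−0.032679·11.2) = 0.79715 + (-0.79715)·0.69350 = 0.24432 mol/L.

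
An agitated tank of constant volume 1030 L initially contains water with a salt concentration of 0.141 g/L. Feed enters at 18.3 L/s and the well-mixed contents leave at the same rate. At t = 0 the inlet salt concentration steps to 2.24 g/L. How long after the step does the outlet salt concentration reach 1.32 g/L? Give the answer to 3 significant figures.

46.4 s

Transient balance on the dissolved component: V dC/dt = Q(C_in − C), so τ = V/Q = 56.284 s.
C(t) = C_in + (C₀ − C_in) e^(−t/τ). Set C = 1.32 and solve for t:
e^(−t/τ) = (C − C_in)/(C₀ − C_in) = (1.32 − 2.24)/(0.141 − 2.24) = 0.43830
t = −τ ln(…) = 56.284 × 0.82484 = 46.426 s.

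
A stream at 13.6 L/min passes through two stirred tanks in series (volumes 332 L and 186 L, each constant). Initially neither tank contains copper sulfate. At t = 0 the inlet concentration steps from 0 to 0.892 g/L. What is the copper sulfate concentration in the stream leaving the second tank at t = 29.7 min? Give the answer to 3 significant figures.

0.421 g/L

Each tank obeys Vᵢ dCᵢ/dt = Q(Cᵢ₋₁ − Cᵢ), so τᵢ = Vᵢ/Q.
τ₁ = 332/13.6 = 24.412 min; τ₂ = 186/13.6 = 13.676 min.
Tank 1: C₁ = C_in(1 − e^(−t/τ₁)). Tank 2 (τ₁ ≠ τ₂): C₂ = C_in[1 − (τ₁ e^(−t/τ₁) − τ₂ e^(−t/τ₂))/(τ₁ − τ₂)].
At t = 29.7: e^(−t/τ₁) = 0.29623, e^(−t/τ₂) = 0.11399.
C₂ = 0.892·[1 − (24.412·0.29623 − 13.676·0.11399)/(10.735)] = 0.892·0.47161 = 0.42068 g/L.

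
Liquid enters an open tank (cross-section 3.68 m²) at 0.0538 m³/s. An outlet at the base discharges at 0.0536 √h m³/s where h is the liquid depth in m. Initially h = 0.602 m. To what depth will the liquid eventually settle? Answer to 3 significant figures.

A dh/dt = Q_in − 0.0536 √h. Steady state requires inflow = outflow:
Q_in = 0.0536 √h_ss ⇒ √h_ss = 0.0538/0.0536 = 1.0037.
h_ss = 1.0037² = 1.0075 m. (Since h₀ = 0.602 m < h_ss, the level will rise toward this value.)

1.01 m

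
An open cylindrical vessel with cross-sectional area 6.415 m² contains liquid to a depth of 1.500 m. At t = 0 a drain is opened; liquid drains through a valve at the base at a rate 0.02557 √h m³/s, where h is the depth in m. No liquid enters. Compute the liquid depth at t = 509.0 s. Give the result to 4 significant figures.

With no inflow, A dh/dt = −0.02557 √h.
∫ h^(−1/2) dh = −(0.02557/A) ∫ dt, giving 2√h = 2√h₀ − (0.02557/A) t.
√h = √1.500 − 0.02557·509.0/(2·6.415) = 1.22474 − 1.01443 = 0.210315.
h = 0.210315² = 0.0442326 m.

0.04423 m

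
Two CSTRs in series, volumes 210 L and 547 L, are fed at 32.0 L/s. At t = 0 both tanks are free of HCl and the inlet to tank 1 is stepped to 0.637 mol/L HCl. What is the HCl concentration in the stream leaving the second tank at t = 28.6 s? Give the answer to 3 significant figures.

Species balance on tank i: dCᵢ/dt = (Cᵢ₋₁ − Cᵢ)/τᵢ with τᵢ = Vᵢ/Q.
τ₁ = 210/32.0 = 6.5625 s; τ₂ = 547/32.0 = 17.094 s.
Tank 1: C₁ = C_in(1 − e^(−t/τ₁)). Tank 2 (τ₁ ≠ τ₂): C₂ = C_in[1 − (τ₁ e^(−t/τ₁) − τ₂ e^(−t/τ₂))/(τ₁ − τ₂)].
At t = 28.6: e^(−t/τ₁) = 0.012803, e^(−t/τ₂) = 0.18766.
C₂ = 0.637·[1 − (6.5625·0.012803 − 17.094·0.18766)/(-10.531)] = 0.637·0.70338 = 0.44805 mol/L.

0.448 mol/L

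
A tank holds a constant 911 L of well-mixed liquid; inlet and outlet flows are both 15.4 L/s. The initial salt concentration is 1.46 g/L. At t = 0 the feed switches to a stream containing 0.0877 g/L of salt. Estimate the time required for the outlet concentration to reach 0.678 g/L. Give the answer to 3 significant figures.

Mass balance on the solute (V constant): V dC/dt = Q(C_in − C), so τ = V/Q = 59.156 s.
C(t) = C_in + (C₀ − C_in) e^(−t/τ). Set C = 0.678 and solve for t:
e^(−t/τ) = (C − C_in)/(C₀ − C_in) = (0.678 − 0.0877)/(1.46 − 0.0877) = 0.43015
t = −τ ln(…) = 59.156 × 0.84361 = 49.905 s.

49.9 s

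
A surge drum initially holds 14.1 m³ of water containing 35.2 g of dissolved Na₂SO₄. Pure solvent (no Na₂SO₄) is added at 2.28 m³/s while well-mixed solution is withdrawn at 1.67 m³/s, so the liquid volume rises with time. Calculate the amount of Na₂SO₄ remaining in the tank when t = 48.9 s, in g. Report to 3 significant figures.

1.57 g

Let m(t) be the amount of Na₂SO₄. Volume: V(t) = V₀ + (Q_in − Q_out) t = 14.1 + 0.61000 t; V(48.9) = 43.929 m³.
Solute balance: dm/dt = 0 − Q_out C = −Q_out m/V(t).
Separate: dm/m = −Q_out dt/V(t) ⇒ ln(m/m₀) = −(Q_out/(Q_in−Q_out)) ln(V/V₀).
m = m₀ (V₀/V)^(Q_out/(Q_in−Q_out)) = 35.2 × (14.1/43.929)^(2.7377) = 1.5682 g.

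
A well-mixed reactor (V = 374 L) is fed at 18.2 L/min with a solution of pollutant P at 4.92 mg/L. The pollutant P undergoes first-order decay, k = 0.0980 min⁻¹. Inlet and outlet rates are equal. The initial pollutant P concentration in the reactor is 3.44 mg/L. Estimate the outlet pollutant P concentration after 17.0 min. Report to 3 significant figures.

1.78 mg/L

V dC/dt = Q(C_in − C) − k V C.
This is linear with rate a = Q/V + k = 0.14666 min⁻¹.
C_ss = Q C_in/(Q + kV) = 1.6325 mg/L; C(t) = C_ss + (C₀ − C_ss) e^(−a t).
C(17.0) = 1.6325 + (1.8075)·e^(−0.14666·17.0) = 1.6325 + (1.8075)·0.082639 = 1.7818 mg/L.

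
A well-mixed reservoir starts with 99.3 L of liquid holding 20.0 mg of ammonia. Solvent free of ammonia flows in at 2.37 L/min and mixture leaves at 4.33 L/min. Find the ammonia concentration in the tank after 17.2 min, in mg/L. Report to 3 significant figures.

0.122 mg/L

Total volume: dV/dt = Q_in − Q_out = -1.9600 L/min, so V(t) = 99.3 − 1.9600 t and V(17.2) = 65.588 L.
Solute balance: dm/dt = 0 − Q_out C = −Q_out m/V(t).
Separate: dm/m = −Q_out dt/V(t) ⇒ ln(m/m₀) = −(Q_out/(Q_in−Q_out)) ln(V/V₀).
m = m₀ (V₀/V)^(Q_out/(Q_in−Q_out)) = 20.0 × (99.3/65.588)^(-2.2092) = 8.0002 mg.
C = m/V = 8.0002/65.588 = 0.12198 mg/L.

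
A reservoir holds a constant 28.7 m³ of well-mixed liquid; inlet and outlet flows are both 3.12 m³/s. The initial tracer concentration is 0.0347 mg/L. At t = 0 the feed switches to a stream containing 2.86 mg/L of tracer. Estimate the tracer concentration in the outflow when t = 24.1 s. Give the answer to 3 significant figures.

2.65 mg/L

Species balance on the tank: V dC/dt = Q(C_in − C).
Time constant τ = V/Q = 28.7/3.12 = 9.1987 s.
Integrating: C(t) = C_in + (C₀ − C_in) e^(−t/τ).
C(24.1) = 2.86 + (0.0347 − 2.86)·e^(−24.1/9.1987) = 2.86 + (-2.8253)·0.072808 = 2.6543 mg/L.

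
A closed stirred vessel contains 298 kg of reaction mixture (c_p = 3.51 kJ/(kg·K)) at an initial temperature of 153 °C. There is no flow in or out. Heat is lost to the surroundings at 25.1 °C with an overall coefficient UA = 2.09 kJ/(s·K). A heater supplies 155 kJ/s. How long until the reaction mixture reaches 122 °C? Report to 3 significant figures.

M c_p dT/dt = −UA(T − T_amb) + Q̇.
τ = M c_p/UA = 500.47 s; T_ss = T_amb + Q̇/UA = 25.1 + 155/2.09 = 99.263 °C.
T(t) = T_ss + (T₀ − T_ss)e^(−t/τ); set T = 122:
t = −τ ln[(T − T_ss)/(T₀ − T_ss)] = −500.47 · ln(0.42312) = 430.45 s.

430 s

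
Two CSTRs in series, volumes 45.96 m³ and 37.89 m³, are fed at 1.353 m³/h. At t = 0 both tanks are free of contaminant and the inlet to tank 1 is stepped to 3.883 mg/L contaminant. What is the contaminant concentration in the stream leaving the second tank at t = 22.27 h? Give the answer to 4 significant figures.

0.6338 mg/L

Time constants: τᵢ = Vᵢ/Q for each well-mixed tank.
τ₁ = 45.96/1.353 = 33.9690 h; τ₂ = 37.89/1.353 = 28.0044 h.
Solving the cascade with C₁(0)=C₂(0)=0 gives C₂(t) = C_in[1 − (τ₁ e^(−t/τ₁) − τ₂ e^(−t/τ₂))/(τ₁ − τ₂)].
At t = 22.27: e^(−t/τ₁) = 0.519131, e^(−t/τ₂) = 0.451477.
C₂ = 3.883·[1 − (33.9690·0.519131 − 28.0044·0.451477)/(5.96452)] = 3.883·0.163220 = 0.633784 mg/L.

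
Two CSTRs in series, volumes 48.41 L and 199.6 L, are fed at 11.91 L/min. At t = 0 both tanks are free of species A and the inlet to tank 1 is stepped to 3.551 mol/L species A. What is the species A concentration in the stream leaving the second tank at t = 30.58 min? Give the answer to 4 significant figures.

Species balance on tank i: dCᵢ/dt = (Cᵢ₋₁ − Cᵢ)/τᵢ with τᵢ = Vᵢ/Q.
τ₁ = 48.41/11.91 = 4.06465 min; τ₂ = 199.6/11.91 = 16.7590 min.
Tank 1: C₁ = C_in(1 − e^(−t/τ₁)). Tank 2 (τ₁ ≠ τ₂): C₂ = C_in[1 − (τ₁ e^(−t/τ₁) − τ₂ e^(−t/τ₂))/(τ₁ − τ₂)].
At t = 30.58: e^(−t/τ₁) = 0.000540292, e^(−t/τ₂) = 0.161268.
C₂ = 3.551·[1 − (4.06465·0.000540292 − 16.7590·0.161268)/(-12.6944)] = 3.551·0.787268 = 2.79559 mol/L.

2.796 mol/L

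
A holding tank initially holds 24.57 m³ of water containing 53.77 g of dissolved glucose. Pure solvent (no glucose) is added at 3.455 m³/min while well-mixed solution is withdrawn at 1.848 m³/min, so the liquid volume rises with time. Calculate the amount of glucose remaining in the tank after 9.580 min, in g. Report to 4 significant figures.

30.73 g

Let m(t) be the amount of glucose. Volume: V(t) = V₀ + (Q_in − Q_out) t = 24.57 + 1.60700 t; V(9.580) = 39.9651 m³.
No glucose enters, so dm/dt = −Q_out · (m/V).
dm/m = −Q_out dt/(V₀ + 1.60700 t); integrating gives ln(m/m₀) = −(Q_out/(Q_in−Q_out)) ln(V/V₀).
m = m₀ (V₀/V)^(Q_out/(Q_in−Q_out)) = 53.77 × (24.57/39.9651)^(1.14997) = 30.7312 g.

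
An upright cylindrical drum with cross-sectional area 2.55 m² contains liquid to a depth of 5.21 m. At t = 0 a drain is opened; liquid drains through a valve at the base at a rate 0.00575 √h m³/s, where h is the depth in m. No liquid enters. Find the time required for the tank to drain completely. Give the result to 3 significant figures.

2020 s

With no inflow, A dh/dt = −0.00575 √h.
This is separable: 2 d(√h)/dt = −0.00575/A, so √h = √h₀ − (0.00575/(2A)) t.
Set h = 0: 2√h₀ = (0.00575/A) t_empty ⇒ t_empty = 2A√h₀/0.00575.
t_empty = 2·2.55·√5.21/0.00575 = 5.1000·2.2825/0.00575 = 2024.5 s.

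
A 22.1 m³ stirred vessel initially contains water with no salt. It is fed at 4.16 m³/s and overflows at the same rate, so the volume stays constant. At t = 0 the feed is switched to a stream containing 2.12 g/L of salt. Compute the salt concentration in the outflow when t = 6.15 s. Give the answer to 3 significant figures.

1.45 g/L

Transient balance on the dissolved component: V dC/dt = Q(C_in − C).
Time constant τ = V/Q = 22.1/4.16 = 5.3125 s.
C approaches C_in exponentially: C(t) = C_in + (C₀ − C_in) e^(−t/τ).
C(6.15) = 2.12 + (0 − 2.12)·e^(−6.15/5.3125) = 2.12 + (-2.1200)·0.31422 = 1.4538 g/L.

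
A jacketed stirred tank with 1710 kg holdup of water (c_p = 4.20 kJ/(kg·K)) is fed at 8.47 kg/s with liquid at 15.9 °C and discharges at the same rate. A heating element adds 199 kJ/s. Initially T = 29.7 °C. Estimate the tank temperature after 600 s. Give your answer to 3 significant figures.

21.9 °C

M c_p dT/dt = ṁ c_p (T_in − T) + Q̇.
Rearrange: dT/dt = (T_ss − T)/τ with τ = M/ṁ = 201.89 s and T_ss = T_in + Q̇/(ṁ c_p) = 21.494 °C.
This is linear first-order; T(t) = T_ss + (T₀ − T_ss) e^(−t/τ).
T(600) = 21.494 + (8.2060)·e^(−600/201.89) = 21.494 + (8.2060)·0.051204 = 21.914 °C.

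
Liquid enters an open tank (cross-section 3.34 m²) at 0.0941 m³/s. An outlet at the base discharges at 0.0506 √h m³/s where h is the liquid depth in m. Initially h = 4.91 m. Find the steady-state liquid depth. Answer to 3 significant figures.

3.46 m

Accumulation of liquid (constant cross-section A): A dh/dt = Q_in − 0.0506 √h. At steady state dh/dt = 0:
Q_in = 0.0506 √h_ss ⇒ √h_ss = 0.0941/0.0506 = 1.8597.
h_ss = 1.8597² = 3.4584 m. (Since h₀ = 4.91 m > h_ss, the level will fall toward this value.)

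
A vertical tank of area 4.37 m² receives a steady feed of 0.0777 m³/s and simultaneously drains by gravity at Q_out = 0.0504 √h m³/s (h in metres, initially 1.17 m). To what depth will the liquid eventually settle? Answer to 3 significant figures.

A dh/dt = Q_in − 0.0504 √h. Steady state requires inflow = outflow:
Q_in = 0.0504 √h_ss ⇒ √h_ss = 0.0777/0.0504 = 1.5417.
h_ss = 1.5417² = 2.3767 m. (Since h₀ = 1.17 m < h_ss, the level will rise toward this value.)

2.38 m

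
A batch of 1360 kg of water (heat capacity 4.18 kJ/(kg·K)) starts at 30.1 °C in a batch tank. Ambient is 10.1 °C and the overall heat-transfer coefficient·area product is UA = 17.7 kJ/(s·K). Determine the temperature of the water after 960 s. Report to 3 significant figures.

11.1 °C

M c_p dT/dt = −UA(T − T_amb).
dT/dt = (T_ss − T)/τ with T_ss = T_amb = 10.100 °C, τ = M c_p/UA = 1360·4.18/17.7 = 321.18 s.
Integrating: T(t) = T_ss + (T₀ − T_ss) e^(−t/τ).
T(960) = 10.100 + (20.000)·0.050337 = 11.107 °C.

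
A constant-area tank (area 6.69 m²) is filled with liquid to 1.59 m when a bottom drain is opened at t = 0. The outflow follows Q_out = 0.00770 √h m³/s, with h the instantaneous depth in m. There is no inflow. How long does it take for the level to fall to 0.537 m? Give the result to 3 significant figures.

918 s

With no inflow, A dh/dt = −0.00770 √h.
∫ h^(−1/2) dh = −(0.00770/A) ∫ dt, giving 2√h = 2√h₀ − (0.00770/A) t.
t = 2A(√h₀ − √h)/0.00770 = 2·6.69·(√1.59 − √0.537)/0.00770
  = 13.380 × (1.2610 − 0.73280) / 0.00770 = 917.74 s.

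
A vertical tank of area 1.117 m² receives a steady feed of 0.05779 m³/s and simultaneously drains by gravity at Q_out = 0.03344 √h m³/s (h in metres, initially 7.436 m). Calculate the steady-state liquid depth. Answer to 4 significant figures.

2.987 m

A dh/dt = Q_in − 0.03344 √h. Steady state requires inflow = outflow:
Q_in = 0.03344 √h_ss ⇒ √h_ss = 0.05779/0.03344 = 1.72817.
h_ss = 1.72817² = 2.98657 m. (Since h₀ = 7.436 m > h_ss, the level will fall toward this value.)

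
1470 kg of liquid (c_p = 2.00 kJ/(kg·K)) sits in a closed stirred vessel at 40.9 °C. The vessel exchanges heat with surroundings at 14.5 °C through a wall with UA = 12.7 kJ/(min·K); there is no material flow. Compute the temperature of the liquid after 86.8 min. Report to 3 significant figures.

M c_p dT/dt = −UA(T − T_amb).
dT/dt = (T_ss − T)/τ with T_ss = T_amb = 14.500 °C, τ = M c_p/UA = 1470·2.00/12.7 = 231.50 min.
Integrating: T(t) = T_ss + (T₀ − T_ss) e^(−t/τ).
T(86.8) = 14.500 + (26.400)·0.68732 = 32.645 °C.

32.6 °C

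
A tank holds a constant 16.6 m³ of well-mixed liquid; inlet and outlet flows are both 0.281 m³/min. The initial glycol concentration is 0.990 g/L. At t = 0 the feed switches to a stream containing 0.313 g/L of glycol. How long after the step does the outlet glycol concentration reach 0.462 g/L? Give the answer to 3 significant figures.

Transient balance on the dissolved component: V dC/dt = Q(C_in − C), so τ = V/Q = 59.075 min.
C(t) = C_in + (C₀ − C_in) e^(−t/τ). Set C = 0.462 and solve for t:
e^(−t/τ) = (C − C_in)/(C₀ − C_in) = (0.462 − 0.313)/(0.990 − 0.313) = 0.22009
t = −τ ln(…) = 59.075 × 1.5137 = 89.423 min.

89.4 min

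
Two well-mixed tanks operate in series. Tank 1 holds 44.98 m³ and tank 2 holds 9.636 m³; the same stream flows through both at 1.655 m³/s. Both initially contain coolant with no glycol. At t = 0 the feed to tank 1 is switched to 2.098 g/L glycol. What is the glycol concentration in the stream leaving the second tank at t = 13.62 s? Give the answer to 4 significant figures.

0.5355 g/L

Species balance on tank i: dCᵢ/dt = (Cᵢ₋₁ − Cᵢ)/τᵢ with τᵢ = Vᵢ/Q.
τ₁ = 44.98/1.655 = 27.1782 s; τ₂ = 9.636/1.655 = 5.82236 s.
Solving the cascade with C₁(0)=C₂(0)=0 gives C₂(t) = C_in[1 − (τ₁ e^(−t/τ₁) − τ₂ e^(−t/τ₂))/(τ₁ − τ₂)].
At t = 13.62: e^(−t/τ₁) = 0.605842, e^(−t/τ₂) = 0.0963990.
C₂ = 2.098·[1 − (27.1782·0.605842 − 5.82236·0.0963990)/(21.3559)] = 2.098·0.255266 = 0.535548 g/L.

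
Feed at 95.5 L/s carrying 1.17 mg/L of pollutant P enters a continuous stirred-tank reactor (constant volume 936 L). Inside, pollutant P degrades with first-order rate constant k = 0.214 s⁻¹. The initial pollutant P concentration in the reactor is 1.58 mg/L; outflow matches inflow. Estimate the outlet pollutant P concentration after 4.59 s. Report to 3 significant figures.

0.660 mg/L

V dC/dt = Q(C_in − C) − k V C.
dC/dt = (Q/V) C_in − (Q/V + k) C; effective rate a = Q/V + k = 0.10203 + 0.214 = 0.31603 s⁻¹.
C_ss = Q C_in/(Q + kV) = 0.37773 mg/L; C(t) = C_ss + (C₀ − C_ss) e^(−a t).
C(4.59) = 0.37773 + (1.2023)·e^(−0.31603·4.59) = 0.37773 + (1.2023)·0.23443 = 0.65959 mg/L.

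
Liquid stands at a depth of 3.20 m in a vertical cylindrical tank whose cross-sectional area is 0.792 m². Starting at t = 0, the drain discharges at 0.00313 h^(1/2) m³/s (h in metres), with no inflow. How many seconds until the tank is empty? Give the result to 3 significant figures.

905 s

Mass balance (ρ constant): A dh/dt = −0.00313 √h.
Separate and integrate: 2(√h − √h₀) = −(0.00313/A) t.
Set h = 0: 2√h₀ = (0.00313/A) t_empty ⇒ t_empty = 2A√h₀/0.00313.
t_empty = 2·0.792·√3.20/0.00313 = 1.5840·1.7889/0.00313 = 905.29 s.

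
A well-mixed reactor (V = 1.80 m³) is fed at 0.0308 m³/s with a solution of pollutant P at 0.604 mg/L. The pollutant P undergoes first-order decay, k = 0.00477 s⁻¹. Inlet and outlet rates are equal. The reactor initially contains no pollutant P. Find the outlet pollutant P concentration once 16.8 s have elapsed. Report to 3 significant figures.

V dC/dt = Q(C_in − C) − k V C.
dC/dt = (Q/V) C_in − (Q/V + k) C; effective rate a = Q/V + k = 0.017111 + 0.00477 = 0.021881 s⁻¹.
C_ss = Q C_in/(Q + kV) = 0.47233 mg/L; C(t) = C_ss + (C₀ − C_ss) e^(−a t).
C(16.8) = 0.47233 + (-0.47233)·e^(−0.021881·16.8) = 0.47233 + (-0.47233)·0.69239 = 0.14529 mg/L.

0.145 mg/L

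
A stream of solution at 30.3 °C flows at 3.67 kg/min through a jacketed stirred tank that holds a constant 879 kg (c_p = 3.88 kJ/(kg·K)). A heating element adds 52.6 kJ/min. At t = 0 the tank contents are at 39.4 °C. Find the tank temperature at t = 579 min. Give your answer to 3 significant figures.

M c_p dT/dt = ṁ c_p (T_in − T) + Q̇.
τ = M/ṁ = 239.51 min; T_ss = T_in + Q̇/(ṁ c_p) = 30.3 + 52.6/(3.67·3.88) = 33.994 °C.
Solution: T(t) = T_ss + (T₀ − T_ss) e^(−t/τ).
T(579) = 33.994 + (5.4061)·e^(−579/239.51) = 33.994 + (5.4061)·0.089150 = 34.476 °C.

34.5 °C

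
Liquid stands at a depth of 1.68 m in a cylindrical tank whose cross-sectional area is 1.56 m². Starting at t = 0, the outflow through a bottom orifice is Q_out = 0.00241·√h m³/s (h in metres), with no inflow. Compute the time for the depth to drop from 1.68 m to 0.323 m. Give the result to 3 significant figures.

942 s

A dh/dt = −Q_out = −0.00241 √h.
This is separable: 2 d(√h)/dt = −0.00241/A, so √h = √h₀ − (0.00241/(2A)) t.
t = 2A(√h₀ − √h)/0.00241 = 2·1.56·(√1.68 − √0.323)/0.00241
  = 3.1200 × (1.2961 − 0.56833) / 0.00241 = 942.24 s.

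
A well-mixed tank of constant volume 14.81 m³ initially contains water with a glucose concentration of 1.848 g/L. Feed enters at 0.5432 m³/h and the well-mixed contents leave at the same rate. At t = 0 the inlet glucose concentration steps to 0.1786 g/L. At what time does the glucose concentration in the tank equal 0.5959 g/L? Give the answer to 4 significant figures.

37.80 h

Accumulation = in − out for the solute gives V dC/dt = Q(C_in − C), so τ = V/Q = 27.2644 h.
C(t) = C_in + (C₀ − C_in) e^(−t/τ). Set C = 0.5959 and solve for t:
e^(−t/τ) = (C − C_in)/(C₀ − C_in) = (0.5959 − 0.1786)/(1.848 − 0.1786) = 0.249970
t = −τ ln(…) = 27.2644 × 1.38641 = 37.7997 h.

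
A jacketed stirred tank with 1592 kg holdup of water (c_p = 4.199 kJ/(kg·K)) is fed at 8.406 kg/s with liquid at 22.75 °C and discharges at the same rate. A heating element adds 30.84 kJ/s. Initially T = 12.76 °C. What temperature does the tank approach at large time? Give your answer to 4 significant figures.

23.62 °C

M c_p dT/dt = ṁ c_p (T_in − T) + Q̇.
At steady state dT/dt = 0 ⇒ T_ss = T_in + Q̇/(ṁ c_p) = 22.75 + 30.84/(8.406·4.199) = 23.6237 °C.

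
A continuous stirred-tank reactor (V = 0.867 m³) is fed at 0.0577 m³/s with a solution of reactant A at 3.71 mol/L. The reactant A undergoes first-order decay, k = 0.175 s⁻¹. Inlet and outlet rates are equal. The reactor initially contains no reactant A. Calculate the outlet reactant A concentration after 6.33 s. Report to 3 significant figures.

V dC/dt = Q(C_in − C) − k V C.
This is linear with rate a = Q/V + k = 0.24155 s⁻¹.
C_ss = Q C_in/(Q + kV) = 1.0222 mol/L; C(t) = C_ss + (C₀ − C_ss) e^(−a t).
C(6.33) = 1.0222 + (-1.0222)·e^(−0.24155·6.33) = 1.0222 + (-1.0222)·0.21675 = 0.80061 mol/L.

0.801 mol/L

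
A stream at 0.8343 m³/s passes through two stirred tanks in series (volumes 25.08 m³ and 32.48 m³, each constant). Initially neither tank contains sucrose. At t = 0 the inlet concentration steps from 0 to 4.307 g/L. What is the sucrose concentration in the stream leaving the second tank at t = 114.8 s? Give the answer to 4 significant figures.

3.637 g/L

Species balance on tank i: dCᵢ/dt = (Cᵢ₋₁ − Cᵢ)/τᵢ with τᵢ = Vᵢ/Q.
τ₁ = 25.08/0.8343 = 30.0611 s; τ₂ = 32.48/0.8343 = 38.9308 s.
Tank 1: C₁ = C_in(1 − e^(−t/τ₁)). Tank 2 (τ₁ ≠ τ₂): C₂ = C_in[1 − (τ₁ e^(−t/τ₁) − τ₂ e^(−t/τ₂))/(τ₁ − τ₂)].
At t = 114.8: e^(−t/τ₁) = 0.0219523, e^(−t/τ₂) = 0.0524016.
C₂ = 4.307·[1 − (30.0611·0.0219523 − 38.9308·0.0524016)/(-8.86971)] = 4.307·0.844400 = 3.63683 g/L.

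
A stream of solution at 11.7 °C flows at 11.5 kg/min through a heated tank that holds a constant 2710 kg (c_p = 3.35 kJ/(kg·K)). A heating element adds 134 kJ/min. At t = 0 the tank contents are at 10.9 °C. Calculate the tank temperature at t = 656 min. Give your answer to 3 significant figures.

Unsteady energy balance on the tank contents: M c_p dT/dt = ṁ c_p (T_in − T) + 134.
Rearrange: dT/dt = (T_ss − T)/τ with τ = M/ṁ = 235.65 min and T_ss = T_in + Q̇/(ṁ c_p) = 15.178 °C.
This is linear first-order; T(t) = T_ss + (T₀ − T_ss) e^(−t/τ).
T(656) = 15.178 + (-4.2783)·e^(−656/235.65) = 15.178 + (-4.2783)·0.061805 = 14.914 °C.

14.9 °C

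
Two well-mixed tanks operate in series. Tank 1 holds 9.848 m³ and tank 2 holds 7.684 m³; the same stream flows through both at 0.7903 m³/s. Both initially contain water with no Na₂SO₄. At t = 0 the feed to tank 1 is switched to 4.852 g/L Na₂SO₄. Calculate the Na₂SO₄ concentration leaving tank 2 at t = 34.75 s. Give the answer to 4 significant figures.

Time constants: τᵢ = Vᵢ/Q for each well-mixed tank.
τ₁ = 9.848/0.7903 = 12.4611 s; τ₂ = 7.684/0.7903 = 9.72289 s.
Tank 1: C₁ = C_in(1 − e^(−t/τ₁)). Tank 2 (τ₁ ≠ τ₂): C₂ = C_in[1 − (τ₁ e^(−t/τ₁) − τ₂ e^(−t/τ₂))/(τ₁ − τ₂)].
At t = 34.75: e^(−t/τ₁) = 0.0615023, e^(−t/τ₂) = 0.0280423.
C₂ = 4.852·[1 − (12.4611·0.0615023 − 9.72289·0.0280423)/(2.73820)] = 4.852·0.819687 = 3.97712 g/L.

3.977 g/L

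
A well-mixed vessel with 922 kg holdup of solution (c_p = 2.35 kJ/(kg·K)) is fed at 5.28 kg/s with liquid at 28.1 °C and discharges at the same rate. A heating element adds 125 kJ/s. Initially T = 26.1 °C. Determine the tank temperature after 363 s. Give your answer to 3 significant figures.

36.7 °C

Unsteady energy balance on the tank contents: M c_p dT/dt = ṁ c_p (T_in − T) + 125.
Rearrange: dT/dt = (T_ss − T)/τ with τ = M/ṁ = 174.62 s and T_ss = T_in + Q̇/(ṁ c_p) = 38.174 °C.
Integrating: T(t) = T_ss + (T₀ − T_ss) e^(−t/τ).
T(363) = 38.174 + (-12.074)·e^(−363/174.62) = 38.174 + (-12.074)·0.12508 = 36.664 °C.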